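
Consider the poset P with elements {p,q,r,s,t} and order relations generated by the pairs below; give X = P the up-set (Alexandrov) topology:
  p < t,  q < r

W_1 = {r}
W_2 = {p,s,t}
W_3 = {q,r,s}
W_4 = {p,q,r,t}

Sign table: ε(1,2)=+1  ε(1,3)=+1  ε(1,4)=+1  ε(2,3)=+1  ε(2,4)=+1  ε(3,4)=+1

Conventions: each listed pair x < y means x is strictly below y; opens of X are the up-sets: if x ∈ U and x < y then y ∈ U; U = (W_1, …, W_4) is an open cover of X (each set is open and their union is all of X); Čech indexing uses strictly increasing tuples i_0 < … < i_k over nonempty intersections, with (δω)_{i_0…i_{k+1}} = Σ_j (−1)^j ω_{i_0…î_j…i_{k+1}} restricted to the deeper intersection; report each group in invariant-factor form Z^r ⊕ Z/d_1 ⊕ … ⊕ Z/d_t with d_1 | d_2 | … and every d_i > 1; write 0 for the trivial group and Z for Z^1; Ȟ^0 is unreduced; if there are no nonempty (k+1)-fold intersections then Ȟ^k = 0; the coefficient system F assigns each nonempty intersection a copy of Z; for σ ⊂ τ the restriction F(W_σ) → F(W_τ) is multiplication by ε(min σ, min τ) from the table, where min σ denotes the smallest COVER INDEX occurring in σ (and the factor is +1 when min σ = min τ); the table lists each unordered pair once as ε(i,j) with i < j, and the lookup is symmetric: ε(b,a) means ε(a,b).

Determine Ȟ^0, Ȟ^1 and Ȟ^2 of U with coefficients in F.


nerve of the cover:
  W13={r} W14={r} W23={s} W24={p,t} W34={q,r}
  W134={r}
C dims 4,5,1; δ0: rk 3, SNF 1^3; δ1: rk 1, SNF 1^1
Ȟ^0 = (4 − 3) − 0 = 1, so Ȟ^0 ≅ Z
Ȟ^1 = (5 − 1) − 3 = 1, so Ȟ^1 ≅ Z
Ȟ^2 = (1 − 0) − 1 = 0, so Ȟ^2 ≅ 0

Ȟ^0 ≅ Z, Ȟ^1 ≅ Z, Ȟ^2 ≅ 0


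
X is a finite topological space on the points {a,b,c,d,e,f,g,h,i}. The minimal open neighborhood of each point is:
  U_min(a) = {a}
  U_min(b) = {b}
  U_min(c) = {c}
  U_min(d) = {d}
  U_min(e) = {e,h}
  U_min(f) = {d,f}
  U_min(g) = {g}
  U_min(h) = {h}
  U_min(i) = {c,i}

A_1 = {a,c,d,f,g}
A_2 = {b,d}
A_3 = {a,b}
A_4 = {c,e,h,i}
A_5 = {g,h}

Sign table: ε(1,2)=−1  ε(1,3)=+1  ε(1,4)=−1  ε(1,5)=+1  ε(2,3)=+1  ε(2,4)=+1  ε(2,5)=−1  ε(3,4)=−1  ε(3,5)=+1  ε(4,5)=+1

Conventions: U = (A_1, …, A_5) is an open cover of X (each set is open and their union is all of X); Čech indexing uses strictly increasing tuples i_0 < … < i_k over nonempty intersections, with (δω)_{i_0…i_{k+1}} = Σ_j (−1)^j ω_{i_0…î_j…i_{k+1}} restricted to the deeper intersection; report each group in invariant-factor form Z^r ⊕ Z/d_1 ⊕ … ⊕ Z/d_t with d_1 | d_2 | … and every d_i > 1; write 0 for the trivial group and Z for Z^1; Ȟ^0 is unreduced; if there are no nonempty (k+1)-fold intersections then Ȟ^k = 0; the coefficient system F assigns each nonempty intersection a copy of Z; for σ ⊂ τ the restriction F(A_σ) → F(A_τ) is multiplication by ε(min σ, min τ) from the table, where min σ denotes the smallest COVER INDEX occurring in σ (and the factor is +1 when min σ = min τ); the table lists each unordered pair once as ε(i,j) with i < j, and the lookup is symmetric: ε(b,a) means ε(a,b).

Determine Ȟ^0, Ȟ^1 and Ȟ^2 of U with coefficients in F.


nerve simplices:
  A12={d} A13={a} A14={c} A15={g} A23={b} A45={h}
C dims 5,6; δ0: rk 5, SNF 1^4·2
degree 0: 5−5−0 = 0 → Ȟ^0 ≅ 0
degree 1: 6−0−5 = 1 plus torsion [2] → Ȟ^1 ≅ Z ⊕ Z/2
degree 2: 0−0−0 = 0 → Ȟ^2 ≅ 0

Ȟ^0 = 0, Ȟ^1 = Z ⊕ Z/2, Ȟ^2 = 0


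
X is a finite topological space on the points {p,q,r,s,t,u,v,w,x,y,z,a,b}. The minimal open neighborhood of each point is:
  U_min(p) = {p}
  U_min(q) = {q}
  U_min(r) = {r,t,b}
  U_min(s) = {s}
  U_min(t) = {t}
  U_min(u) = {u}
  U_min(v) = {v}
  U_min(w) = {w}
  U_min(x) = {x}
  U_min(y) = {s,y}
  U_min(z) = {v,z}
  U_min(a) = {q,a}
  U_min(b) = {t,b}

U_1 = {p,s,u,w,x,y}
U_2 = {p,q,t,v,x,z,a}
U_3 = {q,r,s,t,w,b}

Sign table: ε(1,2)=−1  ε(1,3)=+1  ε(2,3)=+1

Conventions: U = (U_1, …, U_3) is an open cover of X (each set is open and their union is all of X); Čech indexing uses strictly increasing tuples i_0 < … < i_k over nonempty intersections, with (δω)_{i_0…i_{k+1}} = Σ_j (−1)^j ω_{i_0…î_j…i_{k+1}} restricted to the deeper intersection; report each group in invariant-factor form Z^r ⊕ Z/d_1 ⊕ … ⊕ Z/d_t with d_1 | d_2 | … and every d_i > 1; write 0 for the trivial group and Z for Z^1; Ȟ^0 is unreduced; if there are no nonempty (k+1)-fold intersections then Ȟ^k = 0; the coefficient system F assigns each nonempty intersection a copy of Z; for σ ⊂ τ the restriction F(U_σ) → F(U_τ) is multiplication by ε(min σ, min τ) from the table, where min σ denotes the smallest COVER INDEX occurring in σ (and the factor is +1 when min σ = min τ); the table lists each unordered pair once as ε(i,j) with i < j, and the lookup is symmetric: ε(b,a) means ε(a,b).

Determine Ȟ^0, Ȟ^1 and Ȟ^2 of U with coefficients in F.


Ȟ^0 ≅ 0, Ȟ^1 ≅ Z/2, Ȟ^2 ≅ 0

cover nerve:
  U12={p,x} U13={s,w} U23={q,t}
C dims 3,3; δ0: rk 3, SNF 1^2·2
Ȟ^0: (3−3)−0=0 ⇒ 0
Ȟ^1: (3−0)−3=0 plus torsion [2] ⇒ Z/2
Ȟ^2: (0−0)−0=0 ⇒ 0


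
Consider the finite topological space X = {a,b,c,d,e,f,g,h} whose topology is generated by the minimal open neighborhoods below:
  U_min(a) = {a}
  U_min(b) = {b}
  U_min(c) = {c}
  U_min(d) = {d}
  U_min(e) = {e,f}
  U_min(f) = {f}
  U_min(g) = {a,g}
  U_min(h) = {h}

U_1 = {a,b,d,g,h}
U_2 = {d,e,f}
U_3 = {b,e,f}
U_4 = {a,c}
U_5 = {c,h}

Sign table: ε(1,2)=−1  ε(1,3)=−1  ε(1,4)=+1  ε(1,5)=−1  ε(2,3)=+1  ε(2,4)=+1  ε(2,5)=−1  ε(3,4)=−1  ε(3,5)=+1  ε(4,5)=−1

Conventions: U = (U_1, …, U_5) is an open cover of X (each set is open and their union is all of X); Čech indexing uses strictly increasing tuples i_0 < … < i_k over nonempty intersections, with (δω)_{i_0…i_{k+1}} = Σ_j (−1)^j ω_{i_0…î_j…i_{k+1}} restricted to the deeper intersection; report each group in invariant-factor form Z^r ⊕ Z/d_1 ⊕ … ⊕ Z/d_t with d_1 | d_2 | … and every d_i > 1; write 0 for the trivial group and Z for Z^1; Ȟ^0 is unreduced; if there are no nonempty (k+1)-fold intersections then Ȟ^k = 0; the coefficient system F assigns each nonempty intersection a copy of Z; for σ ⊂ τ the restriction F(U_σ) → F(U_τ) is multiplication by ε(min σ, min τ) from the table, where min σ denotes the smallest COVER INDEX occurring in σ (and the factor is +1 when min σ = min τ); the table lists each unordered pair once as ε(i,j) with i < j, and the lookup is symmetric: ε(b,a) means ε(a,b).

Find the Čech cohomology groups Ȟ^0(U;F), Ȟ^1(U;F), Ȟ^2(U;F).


Ȟ^0 = Z, Ȟ^1 = Z^2, Ȟ^2 = 0

cover nerve:
  U12={d} U13={b} U14={a} U15={h} U23={e,f} U45={c}
C dims 5,6; δ0: rk 4, SNF 1^4
Ȟ^0: (5−4)−0=1 ⇒ Z
Ȟ^1: (6−0)−4=2 ⇒ Z^2
Ȟ^2: (0−0)−0=0 ⇒ 0


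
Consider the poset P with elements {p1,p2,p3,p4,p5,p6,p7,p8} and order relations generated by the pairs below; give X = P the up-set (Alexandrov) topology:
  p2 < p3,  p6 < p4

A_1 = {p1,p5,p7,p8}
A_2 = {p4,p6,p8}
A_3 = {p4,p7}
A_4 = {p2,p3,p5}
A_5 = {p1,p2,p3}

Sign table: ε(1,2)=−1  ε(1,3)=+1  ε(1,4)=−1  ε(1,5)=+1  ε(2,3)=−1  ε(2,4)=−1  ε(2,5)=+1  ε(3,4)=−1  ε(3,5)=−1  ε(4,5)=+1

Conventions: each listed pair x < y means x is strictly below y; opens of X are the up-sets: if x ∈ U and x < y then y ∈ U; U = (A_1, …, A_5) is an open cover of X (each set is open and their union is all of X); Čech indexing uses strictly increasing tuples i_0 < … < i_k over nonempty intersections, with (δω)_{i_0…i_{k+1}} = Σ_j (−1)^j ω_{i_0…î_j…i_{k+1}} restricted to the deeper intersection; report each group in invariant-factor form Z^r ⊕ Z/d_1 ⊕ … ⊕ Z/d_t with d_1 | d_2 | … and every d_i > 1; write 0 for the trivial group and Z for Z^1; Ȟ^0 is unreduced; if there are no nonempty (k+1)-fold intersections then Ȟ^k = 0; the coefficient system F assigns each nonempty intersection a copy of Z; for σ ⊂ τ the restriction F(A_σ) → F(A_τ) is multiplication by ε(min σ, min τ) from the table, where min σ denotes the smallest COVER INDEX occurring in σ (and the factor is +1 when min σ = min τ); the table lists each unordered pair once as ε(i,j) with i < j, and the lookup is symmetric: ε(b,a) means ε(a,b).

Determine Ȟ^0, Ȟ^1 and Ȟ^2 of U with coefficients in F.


Ȟ^0 = 0,  Ȟ^1 = Z ⊕ Z/2,  Ȟ^2 = 0

intersection data:
  A12={p8} A13={p7} A14={p5} A15={p1} A23={p4} A45={p2,p3}
C dims 5,6; δ0: rk 5, SNF 1^4·2
Ȟ^0 = (5 − 5) − 0 = 0, so Ȟ^0 ≅ 0
Ȟ^1 = (6 − 0) − 5 = 1 plus torsion [2], so Ȟ^1 ≅ Z ⊕ Z/2
Ȟ^2 = (0 − 0) − 0 = 0, so Ȟ^2 ≅ 0


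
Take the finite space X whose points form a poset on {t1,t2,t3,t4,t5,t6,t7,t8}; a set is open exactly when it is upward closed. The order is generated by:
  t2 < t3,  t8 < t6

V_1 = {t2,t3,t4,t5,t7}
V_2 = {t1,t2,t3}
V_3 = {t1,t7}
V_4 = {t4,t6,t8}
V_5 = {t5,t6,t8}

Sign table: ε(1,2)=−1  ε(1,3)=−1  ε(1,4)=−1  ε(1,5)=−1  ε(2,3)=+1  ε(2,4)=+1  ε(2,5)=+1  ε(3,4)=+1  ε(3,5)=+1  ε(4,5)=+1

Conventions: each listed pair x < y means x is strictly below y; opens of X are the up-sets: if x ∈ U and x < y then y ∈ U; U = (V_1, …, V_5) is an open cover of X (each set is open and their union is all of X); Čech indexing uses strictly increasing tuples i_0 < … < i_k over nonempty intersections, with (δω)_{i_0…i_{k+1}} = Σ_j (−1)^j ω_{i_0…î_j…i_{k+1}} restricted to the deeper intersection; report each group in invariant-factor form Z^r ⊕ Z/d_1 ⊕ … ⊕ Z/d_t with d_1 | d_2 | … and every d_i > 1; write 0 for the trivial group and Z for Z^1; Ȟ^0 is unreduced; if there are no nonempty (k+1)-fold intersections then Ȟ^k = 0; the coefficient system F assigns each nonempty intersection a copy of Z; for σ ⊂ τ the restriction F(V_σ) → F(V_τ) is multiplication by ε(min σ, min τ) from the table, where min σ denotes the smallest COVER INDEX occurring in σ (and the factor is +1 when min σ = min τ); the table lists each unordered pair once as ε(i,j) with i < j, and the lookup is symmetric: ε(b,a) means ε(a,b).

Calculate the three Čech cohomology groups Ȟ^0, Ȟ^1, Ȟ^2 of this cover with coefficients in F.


Ȟ^0 = Z, Ȟ^1 = Z^2 and Ȟ^2 = 0

nonempty overlaps:
  V12={t2,t3} V13={t7} V14={t4} V15={t5} V23={t1} V45={t6,t8}
C dims 5,6; δ0: rk 4, SNF 1^4
degree 0: 5−4−0 = 1 → Ȟ^0 ≅ Z
degree 1: 6−0−4 = 2 → Ȟ^1 ≅ Z^2
degree 2: 0−0−0 = 0 → Ȟ^2 ≅ 0


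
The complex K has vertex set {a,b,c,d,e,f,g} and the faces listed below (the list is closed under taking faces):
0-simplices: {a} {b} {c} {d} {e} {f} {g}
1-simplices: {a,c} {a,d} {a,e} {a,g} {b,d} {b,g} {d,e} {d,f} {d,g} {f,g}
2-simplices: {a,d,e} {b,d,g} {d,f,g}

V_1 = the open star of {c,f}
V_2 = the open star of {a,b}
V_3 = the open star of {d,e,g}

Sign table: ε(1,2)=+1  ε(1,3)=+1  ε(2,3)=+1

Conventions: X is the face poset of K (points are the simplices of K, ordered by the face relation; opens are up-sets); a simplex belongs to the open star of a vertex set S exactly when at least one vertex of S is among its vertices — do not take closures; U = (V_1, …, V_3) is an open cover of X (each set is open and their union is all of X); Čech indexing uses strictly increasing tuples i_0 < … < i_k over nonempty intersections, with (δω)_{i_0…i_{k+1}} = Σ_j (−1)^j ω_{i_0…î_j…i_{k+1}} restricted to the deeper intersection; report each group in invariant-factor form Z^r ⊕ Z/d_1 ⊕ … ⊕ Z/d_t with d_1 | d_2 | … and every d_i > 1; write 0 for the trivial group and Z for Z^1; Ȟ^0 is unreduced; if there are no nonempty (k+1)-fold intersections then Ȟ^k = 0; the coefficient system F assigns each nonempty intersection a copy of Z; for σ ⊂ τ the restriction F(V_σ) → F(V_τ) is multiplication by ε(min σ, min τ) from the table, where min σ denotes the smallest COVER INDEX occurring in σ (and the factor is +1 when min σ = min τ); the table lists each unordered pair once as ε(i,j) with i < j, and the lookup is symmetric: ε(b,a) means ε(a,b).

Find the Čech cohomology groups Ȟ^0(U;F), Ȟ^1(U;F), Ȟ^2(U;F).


Ȟ^0(U;F) ≅ Z, Ȟ^1(U;F) ≅ Z and Ȟ^2(U;F) ≅ 0

intersection data:
  V1={{c},{f},{a,c},{d,f},{f,g},{d,f,g}} V2={{a},{b},{a,c},{a,d},{a,e},{a,g},{b,d},{b,g},{a,d,e},{b,d,g}} V3={{d},{e},{g},{a,d},{a,e},{a,g},{b,d},{b,g},{d,e},{d,f},{d,g},{f,g},{a,d,e},{b,d,g},{d,f,g}}
  V12={{a,c}} V13={{d,f},{f,g},{d,f,g}} V23={{a,d},{a,e},{a,g},{b,d},{b,g},{a,d,e},{b,d,g}}
C dims 3,3; δ0: rk 2, SNF 1^2
Ȟ^0 = (3 − 2) − 0 = 1, so Ȟ^0 ≅ Z
Ȟ^1 = (3 − 0) − 2 = 1, so Ȟ^1 ≅ Z
Ȟ^2 = (0 − 0) − 0 = 0, so Ȟ^2 ≅ 0


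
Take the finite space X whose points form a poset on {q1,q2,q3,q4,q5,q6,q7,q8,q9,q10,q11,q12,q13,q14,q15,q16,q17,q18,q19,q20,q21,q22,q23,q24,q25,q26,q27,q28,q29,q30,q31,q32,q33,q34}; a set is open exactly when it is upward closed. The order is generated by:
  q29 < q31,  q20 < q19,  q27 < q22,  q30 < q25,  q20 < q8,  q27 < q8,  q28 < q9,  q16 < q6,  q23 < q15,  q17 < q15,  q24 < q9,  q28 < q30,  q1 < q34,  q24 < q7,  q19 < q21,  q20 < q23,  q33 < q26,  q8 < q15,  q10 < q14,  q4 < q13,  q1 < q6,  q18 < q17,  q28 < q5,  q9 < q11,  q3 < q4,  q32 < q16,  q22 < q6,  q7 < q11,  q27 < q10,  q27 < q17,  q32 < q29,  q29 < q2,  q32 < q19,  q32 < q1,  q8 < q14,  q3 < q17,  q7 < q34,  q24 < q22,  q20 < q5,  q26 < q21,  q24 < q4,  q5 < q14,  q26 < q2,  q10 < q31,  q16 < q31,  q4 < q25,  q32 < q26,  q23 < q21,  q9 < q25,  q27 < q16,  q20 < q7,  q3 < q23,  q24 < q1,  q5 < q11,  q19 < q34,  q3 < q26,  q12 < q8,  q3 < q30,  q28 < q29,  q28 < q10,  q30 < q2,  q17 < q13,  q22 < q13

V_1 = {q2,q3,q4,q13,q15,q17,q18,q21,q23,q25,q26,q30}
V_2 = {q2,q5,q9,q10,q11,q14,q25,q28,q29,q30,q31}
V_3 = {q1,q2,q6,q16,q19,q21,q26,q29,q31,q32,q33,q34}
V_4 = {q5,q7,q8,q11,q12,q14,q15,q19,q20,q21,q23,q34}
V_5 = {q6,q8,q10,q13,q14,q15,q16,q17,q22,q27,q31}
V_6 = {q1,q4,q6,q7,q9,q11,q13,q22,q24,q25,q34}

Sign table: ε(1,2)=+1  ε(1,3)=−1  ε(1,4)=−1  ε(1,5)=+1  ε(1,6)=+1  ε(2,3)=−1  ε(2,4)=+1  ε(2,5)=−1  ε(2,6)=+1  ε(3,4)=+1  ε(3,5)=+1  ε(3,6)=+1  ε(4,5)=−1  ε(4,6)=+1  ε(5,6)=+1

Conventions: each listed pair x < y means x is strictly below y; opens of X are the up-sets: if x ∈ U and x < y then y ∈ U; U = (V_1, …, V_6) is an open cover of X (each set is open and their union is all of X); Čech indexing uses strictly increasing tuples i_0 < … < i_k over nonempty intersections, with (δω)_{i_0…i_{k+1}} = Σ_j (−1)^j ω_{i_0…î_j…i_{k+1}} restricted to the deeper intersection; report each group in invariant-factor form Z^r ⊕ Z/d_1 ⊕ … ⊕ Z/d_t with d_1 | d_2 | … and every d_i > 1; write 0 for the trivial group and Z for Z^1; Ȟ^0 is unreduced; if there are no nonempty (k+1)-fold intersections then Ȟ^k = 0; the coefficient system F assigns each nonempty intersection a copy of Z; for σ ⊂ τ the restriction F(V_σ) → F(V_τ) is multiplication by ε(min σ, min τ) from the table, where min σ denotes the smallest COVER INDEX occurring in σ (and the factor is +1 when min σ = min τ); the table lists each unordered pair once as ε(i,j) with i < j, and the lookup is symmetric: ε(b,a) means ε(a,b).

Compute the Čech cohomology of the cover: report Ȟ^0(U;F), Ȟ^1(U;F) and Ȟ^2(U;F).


Ȟ^0 = 0, Ȟ^1 = Z/2, Ȟ^2 = Z

nerve simplices:
  V12={q2,q25,q30} V13={q2,q21,q26} V14={q15,q21,q23} V15={q13,q15,q17} V16={q4,q13,q25} V23={q2,q29,q31} V24={q5,q11,q14} V25={q10,q14,q31} V26={q9,q11,q25} V34={q19,q21,q34} V35={q6,q16,q31} V36={q1,q6,q34} V45={q8,q14,q15} V46={q7,q11,q34} V56={q6,q13,q22}
  V123={q2} V126={q25} V134={q21} V145={q15} V156={q13} V235={q31} V245={q14} V246={q11} V346={q34} V356={q6}
C dims 6,15,10; δ0: rk 6, SNF 1^5·2; δ1: rk 9, SNF 1^9
degree 0: 6−6−0 = 0 → Ȟ^0 ≅ 0
degree 1: 15−9−6 = 0 plus torsion [2] → Ȟ^1 ≅ Z/2
degree 2: 10−0−9 = 1 → Ȟ^2 ≅ Z


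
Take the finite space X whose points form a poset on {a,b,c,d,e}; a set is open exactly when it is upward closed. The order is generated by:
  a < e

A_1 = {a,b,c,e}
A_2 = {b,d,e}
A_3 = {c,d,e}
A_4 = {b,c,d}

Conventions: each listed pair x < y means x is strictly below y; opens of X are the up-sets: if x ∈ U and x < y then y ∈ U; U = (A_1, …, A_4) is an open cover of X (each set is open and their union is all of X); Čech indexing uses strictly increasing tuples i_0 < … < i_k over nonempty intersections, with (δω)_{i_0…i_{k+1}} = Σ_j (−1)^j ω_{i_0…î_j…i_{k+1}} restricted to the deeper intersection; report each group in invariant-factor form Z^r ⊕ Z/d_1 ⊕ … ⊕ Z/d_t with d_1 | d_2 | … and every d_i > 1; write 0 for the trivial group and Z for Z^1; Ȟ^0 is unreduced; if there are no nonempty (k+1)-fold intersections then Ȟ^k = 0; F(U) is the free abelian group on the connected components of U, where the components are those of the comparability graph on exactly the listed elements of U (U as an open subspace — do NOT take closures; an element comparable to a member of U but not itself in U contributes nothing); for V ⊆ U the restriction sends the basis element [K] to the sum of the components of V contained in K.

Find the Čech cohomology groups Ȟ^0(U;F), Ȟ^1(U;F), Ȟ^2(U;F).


intersection data:
  A12={b,e} A13={c,e} A14={b,c} A23={d,e} A24={b,d} A34={c,d}
  A123={e} A124={b} A134={c} A234={d}
components per intersection:
  A1: {a,e} {b} {c}
  A2: {b} {d} {e}
  A3: {c} {d} {e}
  A4: {b} {c} {d}
  A12: {b} {e}
  A13: {c} {e}
  A14: {b} {c}
  A23: {d} {e}
  A24: {b} {d}
  A34: {c} {d}
  A123: {e}
  A124: {b}
  A134: {c}
  A234: {d}
C dims 12,12,4; δ0: rk 8, SNF 1^8; δ1: rk 4, SNF 1^4
Ȟ^0 = (12 − 8) − 0 = 4, so Ȟ^0 ≅ Z^4
Ȟ^1 = (12 − 4) − 8 = 0, so Ȟ^1 ≅ 0
Ȟ^2 = (4 − 0) − 4 = 0, so Ȟ^2 ≅ 0

Ȟ^0 = Z^4, Ȟ^1 = 0 and Ȟ^2 = 0


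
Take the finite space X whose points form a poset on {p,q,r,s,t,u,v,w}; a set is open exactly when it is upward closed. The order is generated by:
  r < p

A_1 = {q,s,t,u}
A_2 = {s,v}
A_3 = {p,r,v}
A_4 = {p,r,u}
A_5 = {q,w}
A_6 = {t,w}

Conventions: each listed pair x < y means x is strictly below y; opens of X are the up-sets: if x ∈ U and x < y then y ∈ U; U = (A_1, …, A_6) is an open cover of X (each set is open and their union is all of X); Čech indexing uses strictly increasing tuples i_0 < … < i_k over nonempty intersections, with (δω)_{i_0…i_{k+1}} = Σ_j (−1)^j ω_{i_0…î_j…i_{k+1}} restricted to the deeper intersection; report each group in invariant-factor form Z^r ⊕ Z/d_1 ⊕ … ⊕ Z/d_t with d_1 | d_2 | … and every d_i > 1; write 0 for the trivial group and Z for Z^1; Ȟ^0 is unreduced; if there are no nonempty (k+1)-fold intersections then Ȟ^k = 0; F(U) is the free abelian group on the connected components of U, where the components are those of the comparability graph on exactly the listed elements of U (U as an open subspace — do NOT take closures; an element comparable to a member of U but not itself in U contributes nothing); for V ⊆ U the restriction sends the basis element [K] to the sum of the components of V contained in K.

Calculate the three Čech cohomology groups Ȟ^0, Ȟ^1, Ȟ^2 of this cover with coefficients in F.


Ȟ^0 = Z^7, Ȟ^1 = 0, Ȟ^2 = 0

intersection data:
  A12={s} A14={u} A15={q} A16={t} A23={v} A34={p,r} A56={w}
components per intersection:
  A1: {q} {s} {t} {u}
  A2: {s} {v}
  A3: {p,r} {v}
  A4: {p,r} {u}
  A5: {q} {w}
  A6: {t} {w}
  A12: {s}
  A14: {u}
  A15: {q}
  A16: {t}
  A23: {v}
  A34: {p,r}
  A56: {w}
C dims 14,7; δ0: rk 7, SNF 1^7
Ȟ^0 = (14 − 7) − 0 = 7, so Ȟ^0 ≅ Z^7
Ȟ^1 = (7 − 0) − 7 = 0, so Ȟ^1 ≅ 0
Ȟ^2 = (0 − 0) − 0 = 0, so Ȟ^2 ≅ 0


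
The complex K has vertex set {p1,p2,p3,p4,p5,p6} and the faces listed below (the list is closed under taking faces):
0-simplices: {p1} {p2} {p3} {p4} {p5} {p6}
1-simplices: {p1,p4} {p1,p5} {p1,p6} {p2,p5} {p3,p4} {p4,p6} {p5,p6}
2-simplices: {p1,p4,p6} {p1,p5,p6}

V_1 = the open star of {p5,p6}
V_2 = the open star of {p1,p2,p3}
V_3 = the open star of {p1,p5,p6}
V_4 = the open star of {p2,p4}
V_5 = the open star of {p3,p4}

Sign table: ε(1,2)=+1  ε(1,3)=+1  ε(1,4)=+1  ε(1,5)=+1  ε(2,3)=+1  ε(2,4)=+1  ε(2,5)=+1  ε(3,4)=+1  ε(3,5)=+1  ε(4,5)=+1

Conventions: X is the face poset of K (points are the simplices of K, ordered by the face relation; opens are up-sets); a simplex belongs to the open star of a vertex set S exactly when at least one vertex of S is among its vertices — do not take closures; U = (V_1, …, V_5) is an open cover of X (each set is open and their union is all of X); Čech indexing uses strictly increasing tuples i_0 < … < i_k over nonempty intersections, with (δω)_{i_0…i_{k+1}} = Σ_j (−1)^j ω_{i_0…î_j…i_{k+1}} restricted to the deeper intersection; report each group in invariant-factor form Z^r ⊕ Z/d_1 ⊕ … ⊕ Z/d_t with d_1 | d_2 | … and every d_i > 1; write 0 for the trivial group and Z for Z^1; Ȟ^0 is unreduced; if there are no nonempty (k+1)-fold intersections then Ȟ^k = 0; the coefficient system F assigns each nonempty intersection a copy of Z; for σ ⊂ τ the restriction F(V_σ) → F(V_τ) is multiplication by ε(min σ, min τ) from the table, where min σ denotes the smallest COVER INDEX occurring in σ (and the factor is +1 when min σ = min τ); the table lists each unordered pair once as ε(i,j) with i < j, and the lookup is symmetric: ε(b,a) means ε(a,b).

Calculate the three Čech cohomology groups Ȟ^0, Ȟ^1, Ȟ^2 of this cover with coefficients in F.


nonempty overlaps:
  V1={{p5},{p6},{p1,p5},{p1,p6},{p2,p5},{p4,p6},{p5,p6},{p1,p4,p6},{p1,p5,p6}} V2={{p1},{p2},{p3},{p1,p4},{p1,p5},{p1,p6},{p2,p5},{p3,p4},{p1,p4,p6},{p1,p5,p6}} V3={{p1},{p5},{p6},{p1,p4},{p1,p5},{p1,p6},{p2,p5},{p4,p6},{p5,p6},{p1,p4,p6},{p1,p5,p6}} V4={{p2},{p4},{p1,p4},{p2,p5},{p3,p4},{p4,p6},{p1,p4,p6}} V5={{p3},{p4},{p1,p4},{p3,p4},{p4,p6},{p1,p4,p6}}
  V12={{p1,p5},{p1,p6},{p2,p5},{p1,p4,p6},{p1,p5,p6}} V13={{p5},{p6},{p1,p5},{p1,p6},{p2,p5},{p4,p6},{p5,p6},{p1,p4,p6},{p1,p5,p6}} V14={{p2,p5},{p4,p6},{p1,p4,p6}} V15={{p4,p6},{p1,p4,p6}} V23={{p1},{p1,p4},{p1,p5},{p1,p6},{p2,p5},{p1,p4,p6},{p1,p5,p6}} V24={{p2},{p1,p4},{p2,p5},{p3,p4},{p1,p4,p6}} V25={{p3},{p1,p4},{p3,p4},{p1,p4,p6}} V34={{p1,p4},{p2,p5},{p4,p6},{p1,p4,p6}} V35={{p1,p4},{p4,p6},{p1,p4,p6}} V45={{p4},{p1,p4},{p3,p4},{p4,p6},{p1,p4,p6}}
  V123={{p1,p5},{p1,p6},{p2,p5},{p1,p4,p6},{p1,p5,p6}} V124={{p2,p5},{p1,p4,p6}} V125={{p1,p4,p6}} V134={{p2,p5},{p4,p6},{p1,p4,p6}} V135={{p4,p6},{p1,p4,p6}} V145={{p4,p6},{p1,p4,p6}} V234={{p1,p4},{p2,p5},{p1,p4,p6}} V235={{p1,p4},{p1,p4,p6}} V245={{p1,p4},{p3,p4},{p1,p4,p6}} V345={{p1,p4},{p4,p6},{p1,p4,p6}}
  V1234={{p2,p5},{p1,p4,p6}} V1235={{p1,p4,p6}} V1245={{p1,p4,p6}} V1345={{p4,p6},{p1,p4,p6}} V2345={{p1,p4},{p1,p4,p6}}
  V12345={{p1,p4,p6}}
C dims 5,10,10,5; δ0: rk 4, SNF 1^4; δ1: rk 6, SNF 1^6; δ2: rk 4, SNF 1^4
degree 0: 5−4−0 = 1 → Ȟ^0 ≅ Z
degree 1: 10−6−4 = 0 → Ȟ^1 ≅ 0
degree 2: 10−4−6 = 0 → Ȟ^2 ≅ 0

Ȟ^0(U;F) ≅ Z, Ȟ^1(U;F) ≅ 0, Ȟ^2(U;F) ≅ 0


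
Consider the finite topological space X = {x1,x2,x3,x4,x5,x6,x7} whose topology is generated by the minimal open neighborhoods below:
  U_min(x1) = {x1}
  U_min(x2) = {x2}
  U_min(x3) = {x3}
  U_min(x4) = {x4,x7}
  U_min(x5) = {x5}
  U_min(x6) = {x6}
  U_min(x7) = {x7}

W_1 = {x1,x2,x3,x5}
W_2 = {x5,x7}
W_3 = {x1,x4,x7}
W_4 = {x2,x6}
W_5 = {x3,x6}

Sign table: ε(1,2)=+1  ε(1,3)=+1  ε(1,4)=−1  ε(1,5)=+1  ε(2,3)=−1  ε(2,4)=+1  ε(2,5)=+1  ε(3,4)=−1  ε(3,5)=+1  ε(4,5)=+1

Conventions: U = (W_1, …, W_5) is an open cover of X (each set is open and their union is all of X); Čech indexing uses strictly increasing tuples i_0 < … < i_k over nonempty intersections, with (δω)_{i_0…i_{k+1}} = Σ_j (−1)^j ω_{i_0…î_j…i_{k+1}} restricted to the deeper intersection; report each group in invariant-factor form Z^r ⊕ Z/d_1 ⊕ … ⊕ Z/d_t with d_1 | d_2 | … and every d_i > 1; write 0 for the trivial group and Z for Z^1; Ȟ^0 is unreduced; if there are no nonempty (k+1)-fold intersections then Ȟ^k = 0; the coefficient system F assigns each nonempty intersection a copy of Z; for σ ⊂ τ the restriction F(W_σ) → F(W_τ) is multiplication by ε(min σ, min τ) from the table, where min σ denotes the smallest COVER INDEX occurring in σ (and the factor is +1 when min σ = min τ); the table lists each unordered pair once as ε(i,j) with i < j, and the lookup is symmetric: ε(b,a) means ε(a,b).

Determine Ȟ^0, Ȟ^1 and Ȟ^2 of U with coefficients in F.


nonempty overlaps:
  W12={x5} W13={x1} W14={x2} W15={x3} W23={x7} W45={x6}
C dims 5,6; δ0: rk 5, SNF 1^4·2
degree 0: 5−5−0 = 0 → Ȟ^0 ≅ 0
degree 1: 6−0−5 = 1 plus torsion [2] → Ȟ^1 ≅ Z ⊕ Z/2
degree 2: 0−0−0 = 0 → Ȟ^2 ≅ 0

Ȟ^0 ≅ 0, Ȟ^1 ≅ Z ⊕ Z/2 and Ȟ^2 ≅ 0


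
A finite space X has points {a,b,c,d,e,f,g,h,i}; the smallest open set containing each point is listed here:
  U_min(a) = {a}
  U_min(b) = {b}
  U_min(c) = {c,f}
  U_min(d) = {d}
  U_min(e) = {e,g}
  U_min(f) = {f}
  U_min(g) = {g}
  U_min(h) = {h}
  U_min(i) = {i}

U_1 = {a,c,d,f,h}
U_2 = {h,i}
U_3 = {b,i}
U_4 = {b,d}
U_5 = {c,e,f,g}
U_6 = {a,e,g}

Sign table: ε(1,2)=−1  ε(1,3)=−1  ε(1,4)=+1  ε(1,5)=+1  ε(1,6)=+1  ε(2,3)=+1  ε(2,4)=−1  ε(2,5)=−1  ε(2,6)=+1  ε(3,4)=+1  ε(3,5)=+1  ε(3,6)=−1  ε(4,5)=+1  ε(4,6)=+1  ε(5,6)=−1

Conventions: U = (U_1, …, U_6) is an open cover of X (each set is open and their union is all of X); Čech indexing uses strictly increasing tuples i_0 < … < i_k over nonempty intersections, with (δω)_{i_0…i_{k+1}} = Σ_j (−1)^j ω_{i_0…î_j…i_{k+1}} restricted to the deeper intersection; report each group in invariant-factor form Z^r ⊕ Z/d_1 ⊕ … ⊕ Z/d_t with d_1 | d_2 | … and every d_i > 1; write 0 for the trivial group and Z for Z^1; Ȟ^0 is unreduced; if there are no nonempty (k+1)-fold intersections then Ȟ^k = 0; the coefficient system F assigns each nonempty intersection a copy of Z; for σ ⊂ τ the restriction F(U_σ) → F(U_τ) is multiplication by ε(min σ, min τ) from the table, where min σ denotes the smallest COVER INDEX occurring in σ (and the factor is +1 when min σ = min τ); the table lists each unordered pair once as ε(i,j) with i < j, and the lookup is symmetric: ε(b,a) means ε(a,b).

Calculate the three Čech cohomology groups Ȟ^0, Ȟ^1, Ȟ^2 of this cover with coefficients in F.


nerve of the cover:
  U12={h} U14={d} U15={c,f} U16={a} U23={i} U34={b} U56={e,g}
C dims 6,7; δ0: rk 6, SNF 1^5·2
Ȟ^0 = (6 − 6) − 0 = 0, so Ȟ^0 ≅ 0
Ȟ^1 = (7 − 0) − 6 = 1 plus torsion [2], so Ȟ^1 ≅ Z ⊕ Z/2
Ȟ^2 = (0 − 0) − 0 = 0, so Ȟ^2 ≅ 0

Ȟ^0 = 0,  Ȟ^1 = Z ⊕ Z/2,  Ȟ^2 = 0


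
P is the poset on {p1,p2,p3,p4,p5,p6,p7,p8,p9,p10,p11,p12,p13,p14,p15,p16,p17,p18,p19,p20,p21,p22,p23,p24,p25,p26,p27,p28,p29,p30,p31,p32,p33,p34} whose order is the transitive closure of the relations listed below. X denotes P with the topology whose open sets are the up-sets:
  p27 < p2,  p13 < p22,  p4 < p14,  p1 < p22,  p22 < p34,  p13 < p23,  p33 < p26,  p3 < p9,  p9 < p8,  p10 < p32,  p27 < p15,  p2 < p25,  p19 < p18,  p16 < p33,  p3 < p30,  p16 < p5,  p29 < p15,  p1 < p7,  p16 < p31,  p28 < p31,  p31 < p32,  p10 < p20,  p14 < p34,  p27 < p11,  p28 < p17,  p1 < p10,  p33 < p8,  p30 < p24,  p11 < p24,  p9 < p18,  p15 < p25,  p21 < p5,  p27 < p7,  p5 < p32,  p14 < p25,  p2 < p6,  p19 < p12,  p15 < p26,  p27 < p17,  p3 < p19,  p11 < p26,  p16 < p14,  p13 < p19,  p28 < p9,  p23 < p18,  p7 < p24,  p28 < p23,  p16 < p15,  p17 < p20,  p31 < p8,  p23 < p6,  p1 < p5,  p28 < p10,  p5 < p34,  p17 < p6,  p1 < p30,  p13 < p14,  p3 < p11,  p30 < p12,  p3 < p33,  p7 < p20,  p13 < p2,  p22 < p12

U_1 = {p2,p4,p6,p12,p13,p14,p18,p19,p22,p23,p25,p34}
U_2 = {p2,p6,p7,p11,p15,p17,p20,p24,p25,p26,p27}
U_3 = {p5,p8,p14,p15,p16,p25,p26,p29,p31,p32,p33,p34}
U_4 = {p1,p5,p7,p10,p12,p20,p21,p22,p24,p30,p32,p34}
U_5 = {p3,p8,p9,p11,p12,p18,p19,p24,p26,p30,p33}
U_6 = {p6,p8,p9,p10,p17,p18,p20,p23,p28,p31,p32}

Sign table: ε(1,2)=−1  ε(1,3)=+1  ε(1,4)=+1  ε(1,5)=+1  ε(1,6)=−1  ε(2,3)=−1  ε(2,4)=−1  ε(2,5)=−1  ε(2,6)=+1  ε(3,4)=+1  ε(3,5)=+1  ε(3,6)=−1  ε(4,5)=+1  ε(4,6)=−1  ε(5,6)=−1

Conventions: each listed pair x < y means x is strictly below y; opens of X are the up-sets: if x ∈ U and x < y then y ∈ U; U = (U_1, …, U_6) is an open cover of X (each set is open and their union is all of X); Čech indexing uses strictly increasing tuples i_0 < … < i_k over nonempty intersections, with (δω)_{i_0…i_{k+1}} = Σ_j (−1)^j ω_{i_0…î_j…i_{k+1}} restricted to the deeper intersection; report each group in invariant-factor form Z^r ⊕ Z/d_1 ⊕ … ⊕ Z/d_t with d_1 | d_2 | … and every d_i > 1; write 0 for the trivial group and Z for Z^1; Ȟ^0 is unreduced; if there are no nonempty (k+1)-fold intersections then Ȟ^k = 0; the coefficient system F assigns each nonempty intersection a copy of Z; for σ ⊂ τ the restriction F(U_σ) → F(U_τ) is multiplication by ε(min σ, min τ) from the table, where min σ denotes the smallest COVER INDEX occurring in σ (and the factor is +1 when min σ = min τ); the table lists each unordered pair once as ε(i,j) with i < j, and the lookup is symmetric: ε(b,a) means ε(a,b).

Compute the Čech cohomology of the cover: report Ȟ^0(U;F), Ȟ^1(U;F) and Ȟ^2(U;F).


nerve simplices:
  U12={p2,p6,p25} U13={p14,p25,p34} U14={p12,p22,p34} U15={p12,p18,p19} U16={p6,p18,p23} U23={p15,p25,p26} U24={p7,p20,p24} U25={p11,p24,p26} U26={p6,p17,p20} U34={p5,p32,p34} U35={p8,p26,p33} U36={p8,p31,p32} U45={p12,p24,p30} U46={p10,p20,p32} U56={p8,p9,p18}
  U123={p25} U126={p6} U134={p34} U145={p12} U156={p18} U235={p26} U245={p24} U246={p20} U346={p32} U356={p8}
C dims 6,15,10; δ0: rk 5, SNF 1^5; δ1: rk 10, SNF 1^9·2
degree 0: 6−5−0 = 1 → Ȟ^0 ≅ Z
degree 1: 15−10−5 = 0 → Ȟ^1 ≅ 0
degree 2: 10−0−10 = 0 plus torsion [2] → Ȟ^2 ≅ Z/2

Ȟ^0(U;F) ≅ Z, Ȟ^1(U;F) ≅ 0 and Ȟ^2(U;F) ≅ Z/2


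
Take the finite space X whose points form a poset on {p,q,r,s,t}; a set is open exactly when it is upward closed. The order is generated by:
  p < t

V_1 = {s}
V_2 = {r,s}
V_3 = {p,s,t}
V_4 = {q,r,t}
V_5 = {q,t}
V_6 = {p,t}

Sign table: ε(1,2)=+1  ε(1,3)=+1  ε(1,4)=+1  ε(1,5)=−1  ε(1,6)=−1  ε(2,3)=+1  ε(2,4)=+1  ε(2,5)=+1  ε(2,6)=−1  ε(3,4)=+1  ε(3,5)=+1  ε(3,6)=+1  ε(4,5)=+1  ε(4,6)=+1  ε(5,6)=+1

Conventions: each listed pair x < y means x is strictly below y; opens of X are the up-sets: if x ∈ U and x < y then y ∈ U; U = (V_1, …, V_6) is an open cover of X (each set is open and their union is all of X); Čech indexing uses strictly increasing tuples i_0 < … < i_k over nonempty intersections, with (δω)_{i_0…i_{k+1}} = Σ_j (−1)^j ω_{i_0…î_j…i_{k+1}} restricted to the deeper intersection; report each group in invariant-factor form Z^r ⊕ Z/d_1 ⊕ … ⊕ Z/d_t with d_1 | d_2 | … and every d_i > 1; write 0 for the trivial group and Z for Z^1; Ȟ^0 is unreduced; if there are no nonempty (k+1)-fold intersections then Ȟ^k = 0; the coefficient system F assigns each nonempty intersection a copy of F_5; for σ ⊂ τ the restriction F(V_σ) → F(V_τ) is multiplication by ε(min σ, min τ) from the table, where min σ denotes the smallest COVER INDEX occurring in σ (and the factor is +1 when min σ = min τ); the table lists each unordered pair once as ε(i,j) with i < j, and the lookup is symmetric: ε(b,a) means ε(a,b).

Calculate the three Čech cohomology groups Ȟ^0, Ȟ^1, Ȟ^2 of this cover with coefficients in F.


Ȟ^0 = Z/5; Ȟ^1 = Z/5; Ȟ^2 = 0

nonempty overlaps:
  V12={s} V13={s} V23={s} V24={r} V34={t} V35={t} V36={p,t} V45={q,t} V46={t} V56={t}
  V123={s} V345={t} V346={t} V356={t} V456={t}
  V3456={t}
C dims 6,10,5,1; δ0: rk_F5 5; δ1: rk_F5 4; δ2: rk_F5 1
degree 0: 6−5−0 = 1 → Ȟ^0 ≅ Z/5
degree 1: 10−4−5 = 1 → Ȟ^1 ≅ Z/5
degree 2: 5−1−4 = 0 → Ȟ^2 ≅ 0


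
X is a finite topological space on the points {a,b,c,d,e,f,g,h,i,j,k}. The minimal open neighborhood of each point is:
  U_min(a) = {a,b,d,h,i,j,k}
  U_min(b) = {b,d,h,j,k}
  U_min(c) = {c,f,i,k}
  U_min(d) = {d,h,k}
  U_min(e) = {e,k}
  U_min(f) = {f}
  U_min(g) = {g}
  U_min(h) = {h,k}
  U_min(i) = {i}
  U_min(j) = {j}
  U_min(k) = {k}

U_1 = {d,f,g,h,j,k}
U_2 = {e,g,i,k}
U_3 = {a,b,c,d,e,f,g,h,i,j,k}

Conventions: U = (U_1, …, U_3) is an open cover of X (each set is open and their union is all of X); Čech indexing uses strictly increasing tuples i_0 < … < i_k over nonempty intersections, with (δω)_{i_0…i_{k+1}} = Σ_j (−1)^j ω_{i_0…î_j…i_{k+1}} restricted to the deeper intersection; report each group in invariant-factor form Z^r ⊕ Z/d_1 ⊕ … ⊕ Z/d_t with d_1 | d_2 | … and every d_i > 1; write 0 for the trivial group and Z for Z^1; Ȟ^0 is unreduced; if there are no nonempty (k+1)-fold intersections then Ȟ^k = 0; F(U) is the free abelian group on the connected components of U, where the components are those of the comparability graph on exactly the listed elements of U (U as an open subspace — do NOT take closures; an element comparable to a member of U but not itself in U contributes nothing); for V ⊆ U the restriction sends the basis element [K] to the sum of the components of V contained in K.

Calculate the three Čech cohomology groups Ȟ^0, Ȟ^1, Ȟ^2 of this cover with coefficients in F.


Ȟ^0 ≅ Z^2, Ȟ^1 ≅ 0 and Ȟ^2 ≅ 0

nerve of the cover:
  U12={g,k} U13={d,f,g,h,j,k} U23={e,g,i,k}
  U123={g,k}
components per intersection:
  U1: {d,h,k} {f} {g} {j}
  U2: {e,k} {g} {i}
  U3: {a,b,c,d,e,f,h,i,j,k} {g}
  U12: {g} {k}
  U13: {d,h,k} {f} {g} {j}
  U23: {e,k} {g} {i}
  U123: {g} {k}
C dims 9,9,2; δ0: rk 7, SNF 1^7; δ1: rk 2, SNF 1^2
Ȟ^0 = (9 − 7) − 0 = 2, so Ȟ^0 ≅ Z^2
Ȟ^1 = (9 − 2) − 7 = 0, so Ȟ^1 ≅ 0
Ȟ^2 = (2 − 0) − 2 = 0, so Ȟ^2 ≅ 0


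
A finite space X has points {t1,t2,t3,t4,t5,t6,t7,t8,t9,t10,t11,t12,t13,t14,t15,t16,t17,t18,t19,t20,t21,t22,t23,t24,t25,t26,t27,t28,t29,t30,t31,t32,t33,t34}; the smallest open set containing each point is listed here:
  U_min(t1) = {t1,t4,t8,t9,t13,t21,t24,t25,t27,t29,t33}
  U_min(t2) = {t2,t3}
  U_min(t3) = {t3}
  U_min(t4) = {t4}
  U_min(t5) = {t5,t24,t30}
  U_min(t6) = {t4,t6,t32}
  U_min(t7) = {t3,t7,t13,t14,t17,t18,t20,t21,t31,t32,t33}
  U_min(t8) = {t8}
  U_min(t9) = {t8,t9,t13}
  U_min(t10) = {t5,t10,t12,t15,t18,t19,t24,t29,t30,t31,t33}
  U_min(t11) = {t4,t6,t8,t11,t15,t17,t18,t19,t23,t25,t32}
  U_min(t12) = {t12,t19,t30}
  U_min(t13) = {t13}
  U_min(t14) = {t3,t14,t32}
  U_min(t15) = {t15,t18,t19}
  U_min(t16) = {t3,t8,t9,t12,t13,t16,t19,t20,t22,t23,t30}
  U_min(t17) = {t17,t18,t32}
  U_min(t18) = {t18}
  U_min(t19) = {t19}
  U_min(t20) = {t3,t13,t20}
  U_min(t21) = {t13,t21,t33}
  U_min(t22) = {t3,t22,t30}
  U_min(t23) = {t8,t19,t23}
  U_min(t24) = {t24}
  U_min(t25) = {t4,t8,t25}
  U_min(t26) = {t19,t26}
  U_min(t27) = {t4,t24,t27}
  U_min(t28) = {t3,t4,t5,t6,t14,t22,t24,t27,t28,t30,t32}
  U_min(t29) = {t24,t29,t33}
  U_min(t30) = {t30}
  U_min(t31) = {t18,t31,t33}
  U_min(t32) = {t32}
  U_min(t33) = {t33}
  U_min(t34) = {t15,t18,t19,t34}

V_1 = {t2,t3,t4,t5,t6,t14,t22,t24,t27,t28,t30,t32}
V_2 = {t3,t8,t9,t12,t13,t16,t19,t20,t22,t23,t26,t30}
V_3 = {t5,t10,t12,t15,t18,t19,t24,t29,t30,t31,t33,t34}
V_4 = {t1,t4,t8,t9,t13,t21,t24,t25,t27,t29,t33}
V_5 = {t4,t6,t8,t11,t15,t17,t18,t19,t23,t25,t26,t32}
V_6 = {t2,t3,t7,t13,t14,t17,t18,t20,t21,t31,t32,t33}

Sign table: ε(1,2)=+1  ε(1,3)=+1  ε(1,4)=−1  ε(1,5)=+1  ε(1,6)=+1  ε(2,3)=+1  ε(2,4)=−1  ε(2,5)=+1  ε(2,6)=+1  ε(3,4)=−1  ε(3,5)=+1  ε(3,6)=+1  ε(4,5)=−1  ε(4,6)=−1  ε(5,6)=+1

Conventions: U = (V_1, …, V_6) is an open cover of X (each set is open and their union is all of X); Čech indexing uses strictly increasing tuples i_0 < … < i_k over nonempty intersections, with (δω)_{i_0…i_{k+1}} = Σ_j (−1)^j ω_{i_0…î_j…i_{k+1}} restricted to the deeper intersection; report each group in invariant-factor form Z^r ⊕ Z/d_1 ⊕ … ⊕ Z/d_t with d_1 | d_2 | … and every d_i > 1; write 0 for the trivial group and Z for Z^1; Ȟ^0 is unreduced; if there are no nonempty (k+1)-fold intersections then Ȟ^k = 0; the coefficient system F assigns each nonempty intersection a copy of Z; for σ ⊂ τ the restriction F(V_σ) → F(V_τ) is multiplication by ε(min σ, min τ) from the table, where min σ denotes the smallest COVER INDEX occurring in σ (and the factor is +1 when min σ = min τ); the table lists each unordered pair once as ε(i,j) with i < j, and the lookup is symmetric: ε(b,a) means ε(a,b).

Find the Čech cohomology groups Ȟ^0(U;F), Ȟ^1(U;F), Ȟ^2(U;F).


nonempty intersections:
  V12={t3,t22,t30} V13={t5,t24,t30} V14={t4,t24,t27} V15={t4,t6,t32} V16={t2,t3,t14,t32} V23={t12,t19,t30} V24={t8,t9,t13} V25={t8,t19,t23,t26} V26={t3,t13,t20} V34={t24,t29,t33} V35={t15,t18,t19} V36={t18,t31,t33} V45={t4,t8,t25} V46={t13,t21,t33} V56={t17,t18,t32}
  V123={t30} V126={t3} V134={t24} V145={t4} V156={t32} V235={t19} V245={t8} V246={t13} V346={t33} V356={t18}
C dims 6,15,10; δ0: rk 5, SNF 1^5; δ1: rk 10, SNF 1^9·2
Ȟ^0: (6−5)−0=1 ⇒ Z
Ȟ^1: (15−10)−5=0 ⇒ 0
Ȟ^2: (10−0)−10=0 plus torsion [2] ⇒ Z/2

Ȟ^0 = Z,  Ȟ^1 = 0,  Ȟ^2 = Z/2


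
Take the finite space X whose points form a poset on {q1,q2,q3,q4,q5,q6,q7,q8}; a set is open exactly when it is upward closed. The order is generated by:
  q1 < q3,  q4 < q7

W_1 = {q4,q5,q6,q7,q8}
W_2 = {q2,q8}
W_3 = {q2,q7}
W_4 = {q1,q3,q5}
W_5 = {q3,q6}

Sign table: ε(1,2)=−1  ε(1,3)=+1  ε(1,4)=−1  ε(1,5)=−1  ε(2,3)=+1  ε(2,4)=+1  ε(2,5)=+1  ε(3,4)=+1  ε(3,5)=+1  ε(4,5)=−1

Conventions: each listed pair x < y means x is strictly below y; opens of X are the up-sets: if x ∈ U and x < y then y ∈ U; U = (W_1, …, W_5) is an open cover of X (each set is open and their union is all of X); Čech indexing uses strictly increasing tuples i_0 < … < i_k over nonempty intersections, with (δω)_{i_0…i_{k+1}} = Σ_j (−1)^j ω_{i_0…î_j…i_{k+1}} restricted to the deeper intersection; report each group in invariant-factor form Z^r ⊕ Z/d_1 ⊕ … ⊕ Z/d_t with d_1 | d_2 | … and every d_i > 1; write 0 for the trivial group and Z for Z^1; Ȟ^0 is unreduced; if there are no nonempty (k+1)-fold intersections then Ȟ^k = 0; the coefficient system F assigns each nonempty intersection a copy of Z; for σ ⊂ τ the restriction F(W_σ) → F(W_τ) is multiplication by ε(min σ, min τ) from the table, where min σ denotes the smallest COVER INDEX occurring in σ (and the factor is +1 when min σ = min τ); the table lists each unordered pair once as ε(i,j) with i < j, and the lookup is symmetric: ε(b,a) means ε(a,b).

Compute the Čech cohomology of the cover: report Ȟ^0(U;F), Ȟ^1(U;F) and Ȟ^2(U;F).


Ȟ^0 = 0; Ȟ^1 = Z ⊕ Z/2; Ȟ^2 = 0

cover nerve:
  W12={q8} W13={q7} W14={q5} W15={q6} W23={q2} W45={q3}
C dims 5,6; δ0: rk 5, SNF 1^4·2
Ȟ^0: (5−5)−0=0 ⇒ 0
Ȟ^1: (6−0)−5=1 plus torsion [2] ⇒ Z ⊕ Z/2
Ȟ^2: (0−0)−0=0 ⇒ 0


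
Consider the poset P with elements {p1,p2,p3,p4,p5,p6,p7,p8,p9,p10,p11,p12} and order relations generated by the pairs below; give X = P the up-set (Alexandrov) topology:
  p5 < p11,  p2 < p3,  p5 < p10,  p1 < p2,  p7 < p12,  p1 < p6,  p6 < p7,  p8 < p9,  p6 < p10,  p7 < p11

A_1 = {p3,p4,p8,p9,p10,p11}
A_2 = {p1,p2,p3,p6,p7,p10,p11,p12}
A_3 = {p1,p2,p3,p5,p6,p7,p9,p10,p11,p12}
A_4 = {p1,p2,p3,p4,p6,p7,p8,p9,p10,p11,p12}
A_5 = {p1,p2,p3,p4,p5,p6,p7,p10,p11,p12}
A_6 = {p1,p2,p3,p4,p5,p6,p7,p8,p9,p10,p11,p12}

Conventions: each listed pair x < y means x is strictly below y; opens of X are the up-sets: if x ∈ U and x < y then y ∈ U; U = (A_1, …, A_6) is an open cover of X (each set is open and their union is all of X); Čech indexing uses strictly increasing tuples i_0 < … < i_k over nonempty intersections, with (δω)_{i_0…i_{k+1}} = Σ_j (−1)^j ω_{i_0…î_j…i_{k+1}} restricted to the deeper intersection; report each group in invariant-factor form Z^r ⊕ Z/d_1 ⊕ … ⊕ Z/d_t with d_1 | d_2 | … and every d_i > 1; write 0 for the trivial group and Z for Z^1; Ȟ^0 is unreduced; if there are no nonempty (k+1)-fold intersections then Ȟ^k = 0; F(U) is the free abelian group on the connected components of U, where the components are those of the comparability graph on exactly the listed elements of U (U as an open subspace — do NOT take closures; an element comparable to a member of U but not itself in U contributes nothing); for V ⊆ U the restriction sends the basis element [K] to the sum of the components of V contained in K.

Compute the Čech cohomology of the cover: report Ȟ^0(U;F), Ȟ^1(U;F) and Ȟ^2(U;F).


Ȟ^0 = Z^3, Ȟ^1 = 0 and Ȟ^2 = 0

intersection data:
  A12={p3,p10,p11} A13={p3,p9,p10,p11} A14={p3,p4,p8,p9,p10,p11} A15={p3,p4,p10,p11} A16={p3,p4,p8,p9,p10,p11} A23={p1,p2,p3,p6,p7,p10,p11,p12} A24={p1,p2,p3,p6,p7,p10,p11,p12} A25={p1,p2,p3,p6,p7,p10,p11,p12} A26={p1,p2,p3,p6,p7,p10,p11,p12} A34={p1,p2,p3,p6,p7,p9,p10,p11,p12} A35={p1,p2,p3,p5,p6,p7,p10,p11,p12} A36={p1,p2,p3,p5,p6,p7,p9,p10,p11,p12} A45={p1,p2,p3,p4,p6,p7,p10,p11,p12} A46={p1,p2,p3,p4,p6,p7,p8,p9,p10,p11,p12} A56={p1,p2,p3,p4,p5,p6,p7,p10,p11,p12}
  A123={p3,p10,p11} A124={p3,p10,p11} A125={p3,p10,p11} A126={p3,p10,p11} A134={p3,p9,p10,p11} A135={p3,p10,p11} A136={p3,p9,p10,p11} A145={p3,p4,p10,p11} A146={p3,p4,p8,p9,p10,p11} A156={p3,p4,p10,p11} A234={p1,p2,p3,p6,p7,p10,p11,p12} A235={p1,p2,p3,p6,p7,p10,p11,p12} A236={p1,p2,p3,p6,p7,p10,p11,p12} A245={p1,p2,p3,p6,p7,p10,p11,p12} A246={p1,p2,p3,p6,p7,p10,p11,p12} A256={p1,p2,p3,p6,p7,p10,p11,p12} A345={p1,p2,p3,p6,p7,p10,p11,p12} A346={p1,p2,p3,p6,p7,p9,p10,p11,p12} A356={p1,p2,p3,p5,p6,p7,p10,p11,p12} A456={p1,p2,p3,p4,p6,p7,p10,p11,p12}
  A1234={p3,p10,p11} A1235={p3,p10,p11} A1236={p3,p10,p11} A1245={p3,p10,p11} A1246={p3,p10,p11} A1256={p3,p10,p11} A1345={p3,p10,p11} A1346={p3,p9,p10,p11} A1356={p3,p10,p11} A1456={p3,p4,p10,p11} A2345={p1,p2,p3,p6,p7,p10,p11,p12} A2346={p1,p2,p3,p6,p7,p10,p11,p12} A2356={p1,p2,p3,p6,p7,p10,p11,p12} A2456={p1,p2,p3,p6,p7,p10,p11,p12} A3456={p1,p2,p3,p6,p7,p10,p11,p12}
  A12345={p3,p10,p11} A12346={p3,p10,p11} A12356={p3,p10,p11} A12456={p3,p10,p11} A13456={p3,p10,p11} A23456={p1,p2,p3,p6,p7,p10,p11,p12}
  A123456={p3,p10,p11}
components per intersection:
  A1: {p3} {p4} {p8,p9} {p10} {p11}
  A2: {p1,p2,p3,p6,p7,p10,p11,p12}
  A3: {p1,p2,p3,p5,p6,p7,p10,p11,p12} {p9}
  A4: {p1,p2,p3,p6,p7,p10,p11,p12} {p4} {p8,p9}
  A5: {p1,p2,p3,p5,p6,p7,p10,p11,p12} {p4}
  A6: {p1,p2,p3,p5,p6,p7,p10,p11,p12} {p4} {p8,p9}
  A12: {p3} {p10} {p11}
  A13: {p3} {p9} {p10} {p11}
  A14: {p3} {p4} {p8,p9} {p10} {p11}
  A15: {p3} {p4} {p10} {p11}
  A16: {p3} {p4} {p8,p9} {p10} {p11}
  A23: {p1,p2,p3,p6,p7,p10,p11,p12}
  A24: {p1,p2,p3,p6,p7,p10,p11,p12}
  A25: {p1,p2,p3,p6,p7,p10,p11,p12}
  A26: {p1,p2,p3,p6,p7,p10,p11,p12}
  A34: {p1,p2,p3,p6,p7,p10,p11,p12} {p9}
  A35: {p1,p2,p3,p5,p6,p7,p10,p11,p12}
  A36: {p1,p2,p3,p5,p6,p7,p10,p11,p12} {p9}
  A45: {p1,p2,p3,p6,p7,p10,p11,p12} {p4}
  A46: {p1,p2,p3,p6,p7,p10,p11,p12} {p4} {p8,p9}
  A56: {p1,p2,p3,p5,p6,p7,p10,p11,p12} {p4}
  A123: {p3} {p10} {p11}
  A124: {p3} {p10} {p11}
  A125: {p3} {p10} {p11}
  A126: {p3} {p10} {p11}
  A134: {p3} {p9} {p10} {p11}
  A135: {p3} {p10} {p11}
  A136: {p3} {p9} {p10} {p11}
  A145: {p3} {p4} {p10} {p11}
  A146: {p3} {p4} {p8,p9} {p10} {p11}
  A156: {p3} {p4} {p10} {p11}
  A234: {p1,p2,p3,p6,p7,p10,p11,p12}
  A235: {p1,p2,p3,p6,p7,p10,p11,p12}
  A236: {p1,p2,p3,p6,p7,p10,p11,p12}
  A245: {p1,p2,p3,p6,p7,p10,p11,p12}
  A246: {p1,p2,p3,p6,p7,p10,p11,p12}
  A256: {p1,p2,p3,p6,p7,p10,p11,p12}
  A345: {p1,p2,p3,p6,p7,p10,p11,p12}
  A346: {p1,p2,p3,p6,p7,p10,p11,p12} {p9}
  A356: {p1,p2,p3,p5,p6,p7,p10,p11,p12}
  A456: {p1,p2,p3,p6,p7,p10,p11,p12} {p4}
  A1234: {p3} {p10} {p11}
  A1235: {p3} {p10} {p11}
  A1236: {p3} {p10} {p11}
  A1245: {p3} {p10} {p11}
  A1246: {p3} {p10} {p11}
  A1256: {p3} {p10} {p11}
  A1345: {p3} {p10} {p11}
  A1346: {p3} {p9} {p10} {p11}
  A1356: {p3} {p10} {p11}
  A1456: {p3} {p4} {p10} {p11}
  A2345: {p1,p2,p3,p6,p7,p10,p11,p12}
  A2346: {p1,p2,p3,p6,p7,p10,p11,p12}
  A2356: {p1,p2,p3,p6,p7,p10,p11,p12}
  A2456: {p1,p2,p3,p6,p7,p10,p11,p12}
  A3456: {p1,p2,p3,p6,p7,p10,p11,p12}
  A12345: {p3} {p10} {p11}
  A12346: {p3} {p10} {p11}
  A12356: {p3} {p10} {p11}
  A12456: {p3} {p10} {p11}
  A13456: {p3} {p10} {p11}
  A23456: {p1,p2,p3,p6,p7,p10,p11,p12}
  A123456: {p3} {p10} {p11}
C dims 16,37,48,37; δ0: rk 13, SNF 1^13; δ1: rk 24, SNF 1^24; δ2: rk 24, SNF 1^24
Ȟ^0 = (16 − 13) − 0 = 3, so Ȟ^0 ≅ Z^3
Ȟ^1 = (37 − 24) − 13 = 0, so Ȟ^1 ≅ 0
Ȟ^2 = (48 − 24) − 24 = 0, so Ȟ^2 ≅ 0
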